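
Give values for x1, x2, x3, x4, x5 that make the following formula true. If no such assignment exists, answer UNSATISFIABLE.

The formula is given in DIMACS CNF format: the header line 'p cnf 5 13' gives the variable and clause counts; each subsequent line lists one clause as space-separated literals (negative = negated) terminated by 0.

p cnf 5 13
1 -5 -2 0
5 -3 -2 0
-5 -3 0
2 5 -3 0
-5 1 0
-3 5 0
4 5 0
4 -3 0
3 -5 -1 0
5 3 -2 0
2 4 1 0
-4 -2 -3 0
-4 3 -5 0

Suppose x5 = False.
The clause (¬x3) is unit, so x3 = False.
The clause (x4) is unit, so x4 = True.
The clause (¬x2) is unit, so x2 = False.
All clauses hold; x1 can take either value.

x1=True,  x2=False,  x3=False,  x4=True,  x5=False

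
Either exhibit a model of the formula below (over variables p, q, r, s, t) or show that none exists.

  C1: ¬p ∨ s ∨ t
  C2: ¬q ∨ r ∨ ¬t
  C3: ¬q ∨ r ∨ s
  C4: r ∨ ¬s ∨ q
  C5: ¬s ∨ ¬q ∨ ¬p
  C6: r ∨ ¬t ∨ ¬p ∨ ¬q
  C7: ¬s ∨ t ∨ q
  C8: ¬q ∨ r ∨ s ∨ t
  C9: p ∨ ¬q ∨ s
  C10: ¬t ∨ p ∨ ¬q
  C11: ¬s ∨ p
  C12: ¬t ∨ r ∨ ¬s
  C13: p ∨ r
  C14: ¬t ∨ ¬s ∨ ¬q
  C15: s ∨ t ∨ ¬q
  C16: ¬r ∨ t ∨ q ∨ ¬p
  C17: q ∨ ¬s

p ↦ True; q ↦ False; r ↦ False; s ↦ False; t ↦ True

Suppose s = False.
Suppose p = True.
(t) alone gives t = True.
Suppose q = False.
Every clause is now satisfied; r is unconstrained.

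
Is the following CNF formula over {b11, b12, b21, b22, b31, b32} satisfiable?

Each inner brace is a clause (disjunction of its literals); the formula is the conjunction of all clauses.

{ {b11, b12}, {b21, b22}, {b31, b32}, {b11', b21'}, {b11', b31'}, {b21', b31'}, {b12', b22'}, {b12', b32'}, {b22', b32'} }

Unsatisfiable

Suppose b11 = 1.
The clause (b21') is unit, so b21 = 0.
The clause (b22) is unit, so b22 = 1.
The clause (b31') is unit, so b31 = 0.
The clause (b32) is unit, so b32 = 1.
That conflicts with the unit clause (b32').
Undo b11 and try b11 = 0.
The clause (b12) is unit, so b12 = 1.
The clause (b22') is unit, so b22 = 0.
The clause (b21) is unit, so b21 = 1.
The clause (b31') is unit, so b31 = 0.
The clause (b32) is unit, so b32 = 1.
That conflicts with the unit clause (b32').
Either choice for b11 ends in contradiction.
No assignment satisfies every clause.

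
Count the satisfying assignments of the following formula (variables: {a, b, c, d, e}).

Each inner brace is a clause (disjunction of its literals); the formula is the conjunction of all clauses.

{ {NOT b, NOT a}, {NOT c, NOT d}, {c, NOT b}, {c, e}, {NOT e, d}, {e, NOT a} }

There are 2^5 = 32 truth assignments over (a, b, c, d, e).
Split on d. With d = true, the clauses containing d are satisfied and NOT d drops from the rest; 2 of the 2^4 = 16 assignments to the other variables satisfy what remains.
With d = false, by the same count on the reduced clause set, 2 assignments work.
(One model: a=F, b=F, c=F, d=T, e=T.)
Total: 2 + 2 = 4.

4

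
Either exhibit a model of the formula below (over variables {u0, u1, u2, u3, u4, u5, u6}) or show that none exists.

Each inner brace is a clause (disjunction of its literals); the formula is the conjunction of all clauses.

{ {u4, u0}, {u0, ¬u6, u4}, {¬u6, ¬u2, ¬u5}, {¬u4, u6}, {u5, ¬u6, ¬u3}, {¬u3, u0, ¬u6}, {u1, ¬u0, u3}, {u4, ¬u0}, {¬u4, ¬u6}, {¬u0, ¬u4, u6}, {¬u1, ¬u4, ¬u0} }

Branch on u4: set u4 = True.
From the singleton clause (u6), u6 = True.
Now (¬u6) is unsatisfied and unit — conflict.
Undo u4 and try u4 = False.
From the singleton clause (u0), u0 = True.
Now (¬u0) is unsatisfied and unit — conflict.
Both values of u4 lead to a conflict.

UNSATISFIABLE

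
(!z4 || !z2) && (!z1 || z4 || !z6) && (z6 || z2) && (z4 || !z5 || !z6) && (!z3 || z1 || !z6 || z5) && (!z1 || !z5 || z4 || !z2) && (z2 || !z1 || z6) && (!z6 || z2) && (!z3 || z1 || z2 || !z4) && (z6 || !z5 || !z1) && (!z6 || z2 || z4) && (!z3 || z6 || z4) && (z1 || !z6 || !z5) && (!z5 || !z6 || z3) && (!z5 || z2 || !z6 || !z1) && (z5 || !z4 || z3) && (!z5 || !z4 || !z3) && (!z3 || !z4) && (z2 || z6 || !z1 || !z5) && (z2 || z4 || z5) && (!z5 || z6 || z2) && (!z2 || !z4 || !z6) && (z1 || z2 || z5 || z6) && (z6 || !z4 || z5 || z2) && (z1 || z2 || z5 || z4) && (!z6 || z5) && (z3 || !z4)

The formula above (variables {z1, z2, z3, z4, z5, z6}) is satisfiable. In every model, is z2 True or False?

True

Suppose z2 = false.
From the singleton clause (z6), z6 = true.
But (!z6) is also a unit clause — contradiction.
So every satisfying assignment has z2 = True.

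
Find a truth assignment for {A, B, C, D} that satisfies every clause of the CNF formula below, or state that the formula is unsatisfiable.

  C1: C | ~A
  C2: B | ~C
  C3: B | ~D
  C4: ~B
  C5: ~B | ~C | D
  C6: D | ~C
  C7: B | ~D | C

The clause (~B) is unit, so B = 0.
The clause (~C) is unit, so C = 0.
The clause (~A) is unit, so A = 0.
The clause (~D) is unit, so D = 0.
Every clause now holds.

A=0, B=0, C=0, D=0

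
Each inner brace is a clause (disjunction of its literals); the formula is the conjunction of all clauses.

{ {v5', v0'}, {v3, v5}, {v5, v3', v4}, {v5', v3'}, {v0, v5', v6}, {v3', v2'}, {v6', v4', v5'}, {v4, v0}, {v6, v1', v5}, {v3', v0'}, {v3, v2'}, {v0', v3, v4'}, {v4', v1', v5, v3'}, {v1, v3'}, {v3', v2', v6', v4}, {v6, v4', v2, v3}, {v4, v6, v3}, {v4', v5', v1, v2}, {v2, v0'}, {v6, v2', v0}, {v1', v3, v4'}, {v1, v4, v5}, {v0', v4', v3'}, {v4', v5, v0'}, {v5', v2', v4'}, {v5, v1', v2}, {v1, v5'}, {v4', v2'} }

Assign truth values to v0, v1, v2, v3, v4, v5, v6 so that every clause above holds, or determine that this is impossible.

UNSATISFIABLE

Case v5 = 0:
From the singleton clause (v3), v3 = 1.
From the singleton clause (v4), v4 = 1.
From the singleton clause (v2'), v2 = 0.
From the singleton clause (v0'), v0 = 0.
From the singleton clause (v1'), v1 = 0.
Now (v1) is unsatisfied and unit — conflict.
Backtrack on v5: now try v5 = 1.
From the singleton clause (v0'), v0 = 0.
From the singleton clause (v3'), v3 = 0.
From the singleton clause (v6), v6 = 1.
From the singleton clause (v4'), v4 = 0.
Now (v4) is unsatisfied and unit — conflict.
Neither v5 = 1 nor v5 = 0 works.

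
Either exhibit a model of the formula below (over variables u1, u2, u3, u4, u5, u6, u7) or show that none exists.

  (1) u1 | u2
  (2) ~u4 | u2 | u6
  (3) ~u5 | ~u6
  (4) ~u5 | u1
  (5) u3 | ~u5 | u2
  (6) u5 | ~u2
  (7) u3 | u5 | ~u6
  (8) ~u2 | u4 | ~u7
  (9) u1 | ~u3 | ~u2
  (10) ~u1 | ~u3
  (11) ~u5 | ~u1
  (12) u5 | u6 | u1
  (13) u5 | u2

Try u1 = 1.
From the singleton clause (~u3), u3 = 0.
From the singleton clause (~u5), u5 = 0.
From the singleton clause (~u2), u2 = 0.
Now (u2) is unsatisfied and unit — conflict.
Undo u1 and try u1 = 0.
From the singleton clause (u2), u2 = 1.
From the singleton clause (~u5), u5 = 0.
Now (u5) is unsatisfied and unit — conflict.
Both values of u1 lead to a conflict.

UNSATISFIABLE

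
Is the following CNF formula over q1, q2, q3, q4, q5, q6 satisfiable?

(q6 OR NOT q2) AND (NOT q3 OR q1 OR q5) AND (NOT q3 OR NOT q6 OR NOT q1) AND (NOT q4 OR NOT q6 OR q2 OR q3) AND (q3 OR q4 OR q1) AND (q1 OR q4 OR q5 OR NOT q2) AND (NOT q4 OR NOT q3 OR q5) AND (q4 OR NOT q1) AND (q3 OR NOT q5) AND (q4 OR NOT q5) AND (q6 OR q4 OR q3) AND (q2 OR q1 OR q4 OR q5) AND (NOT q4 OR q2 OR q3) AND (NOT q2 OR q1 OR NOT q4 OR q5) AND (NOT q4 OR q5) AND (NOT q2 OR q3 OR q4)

Yes

Try q6 = false.
The clause (NOT q2) is unit, so q2 = false.
Try q4 = true.
The clause (q3) is unit, so q3 = true.
The clause (q5) is unit, so q5 = true.
All clauses hold; q1 can take either value.
A satisfying assignment: q1 ↦ true,  q2 ↦ false,  q3 ↦ true,  q4 ↦ true,  q5 ↦ true,  q6 ↦ false.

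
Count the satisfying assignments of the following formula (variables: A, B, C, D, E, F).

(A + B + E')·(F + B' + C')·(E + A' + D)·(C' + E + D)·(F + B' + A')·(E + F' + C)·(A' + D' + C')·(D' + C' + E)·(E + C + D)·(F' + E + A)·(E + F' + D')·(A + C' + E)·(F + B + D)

There are 2^6 = 64 truth assignments over (A, B, C, D, E, F).
Split on D. With D = 1, the clauses containing D are satisfied and D' drops from the rest; 9 of the 2^5 = 32 assignments to the other variables satisfy what remains.
With D = 0, by the same count on the reduced clause set, 7 assignments work.
(One model: A=F, B=F, C=F, D=T, E=F, F=F.)
Total: 9 + 7 = 16.

16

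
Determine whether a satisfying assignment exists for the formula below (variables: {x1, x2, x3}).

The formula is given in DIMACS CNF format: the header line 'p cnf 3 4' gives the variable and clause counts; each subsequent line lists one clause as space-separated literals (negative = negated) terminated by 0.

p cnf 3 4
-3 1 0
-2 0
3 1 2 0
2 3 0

Satisfiable

The clause (¬x2) is unit, so x2 = False.
The clause (x3) is unit, so x3 = True.
The clause (x1) is unit, so x1 = True.
All clauses are satisfied.
A satisfying assignment: x1=True, x2=False, x3=True.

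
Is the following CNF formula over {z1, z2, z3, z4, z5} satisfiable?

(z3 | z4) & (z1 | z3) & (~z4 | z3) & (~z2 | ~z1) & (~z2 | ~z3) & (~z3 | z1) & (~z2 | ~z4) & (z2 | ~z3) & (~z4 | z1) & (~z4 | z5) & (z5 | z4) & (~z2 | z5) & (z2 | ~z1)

Suppose z3 = 1.
From the singleton clause (~z2), z2 = 0.
That conflicts with the unit clause (z2).
Undo z3 and try z3 = 0.
From the singleton clause (z4), z4 = 1.
That conflicts with the unit clause (~z4).
Neither z3 = 1 nor z3 = 0 works.
No assignment satisfies every clause.

Unsatisfiable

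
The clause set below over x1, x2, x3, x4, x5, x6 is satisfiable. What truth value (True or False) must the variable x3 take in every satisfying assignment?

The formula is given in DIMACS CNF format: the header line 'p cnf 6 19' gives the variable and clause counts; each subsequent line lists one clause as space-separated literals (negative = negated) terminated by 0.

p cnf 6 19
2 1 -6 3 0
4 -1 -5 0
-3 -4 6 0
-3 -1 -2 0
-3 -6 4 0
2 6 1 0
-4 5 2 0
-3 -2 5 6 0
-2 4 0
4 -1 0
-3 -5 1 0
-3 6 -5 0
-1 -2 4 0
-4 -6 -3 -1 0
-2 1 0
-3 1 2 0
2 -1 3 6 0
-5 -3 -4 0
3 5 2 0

Suppose x3 = True.
Try x4 = False.
From the singleton clause (¬x6), x6 = False.
From the singleton clause (¬x2), x2 = False.
From the singleton clause (x1), x1 = True.
Now (¬x1) is unsatisfied and unit — conflict.
Undo x4 and try x4 = True.
From the singleton clause (x6), x6 = True.
From the singleton clause (¬x1), x1 = False.
From the singleton clause (¬x5), x5 = False.
From the singleton clause (x2), x2 = True.
Now (¬x2) is unsatisfied and unit — conflict.
Neither x4 = True nor x4 = False works.
So every satisfying assignment has x3 = False.

False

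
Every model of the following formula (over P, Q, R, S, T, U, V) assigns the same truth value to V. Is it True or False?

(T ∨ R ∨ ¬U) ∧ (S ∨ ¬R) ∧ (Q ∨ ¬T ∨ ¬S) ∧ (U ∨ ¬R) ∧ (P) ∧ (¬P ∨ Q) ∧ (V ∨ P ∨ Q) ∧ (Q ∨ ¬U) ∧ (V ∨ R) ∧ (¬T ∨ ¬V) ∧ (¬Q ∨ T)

False

Suppose V = True.
(P) alone gives P = True.
(Q) alone gives Q = True.
(¬T) alone gives T = False.
That conflicts with the unit clause (T).
So every satisfying assignment has V = False.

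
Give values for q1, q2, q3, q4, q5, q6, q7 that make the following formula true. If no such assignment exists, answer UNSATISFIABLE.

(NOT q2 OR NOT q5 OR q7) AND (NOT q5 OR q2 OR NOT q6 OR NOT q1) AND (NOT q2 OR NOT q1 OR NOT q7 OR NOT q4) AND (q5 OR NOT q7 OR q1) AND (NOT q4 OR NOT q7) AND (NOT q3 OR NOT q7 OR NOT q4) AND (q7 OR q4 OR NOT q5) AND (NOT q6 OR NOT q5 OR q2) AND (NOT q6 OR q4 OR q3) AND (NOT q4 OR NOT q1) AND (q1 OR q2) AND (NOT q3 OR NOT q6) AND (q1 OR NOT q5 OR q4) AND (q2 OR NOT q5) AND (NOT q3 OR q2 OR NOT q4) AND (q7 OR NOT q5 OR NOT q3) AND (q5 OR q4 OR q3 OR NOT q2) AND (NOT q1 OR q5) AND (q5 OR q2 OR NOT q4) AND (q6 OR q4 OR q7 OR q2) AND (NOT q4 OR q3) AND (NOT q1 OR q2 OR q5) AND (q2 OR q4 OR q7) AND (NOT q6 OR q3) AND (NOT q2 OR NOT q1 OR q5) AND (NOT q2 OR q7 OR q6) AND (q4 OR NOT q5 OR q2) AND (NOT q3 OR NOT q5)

Try q4 = false.
Try q7 = true.
Try q5 = true.
Unit clause (q1) forces q1 = true.
Unit clause (q2) forces q2 = true.
Unit clause (NOT q3) forces q3 = false.
Unit clause (NOT q6) forces q6 = false.
Every clause now holds.

q1 ↦ true, q2 ↦ true, q3 ↦ false, q4 ↦ false, q5 ↦ true, q6 ↦ false, q7 ↦ true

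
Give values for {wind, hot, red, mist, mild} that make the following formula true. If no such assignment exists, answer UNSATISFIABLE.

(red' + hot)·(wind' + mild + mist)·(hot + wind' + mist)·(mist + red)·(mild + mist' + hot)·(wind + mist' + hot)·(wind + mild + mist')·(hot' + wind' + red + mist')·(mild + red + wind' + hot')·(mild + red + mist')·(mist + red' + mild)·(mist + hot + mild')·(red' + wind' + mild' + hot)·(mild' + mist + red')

Case red = 1:
Unit clause (hot) forces hot = 1.
Case mist = 1:
Case wind = 1:
Every clause is now satisfied; mild is unconstrained.

wind: 1,  hot: 1,  red: 1,  mist: 1,  mild: 0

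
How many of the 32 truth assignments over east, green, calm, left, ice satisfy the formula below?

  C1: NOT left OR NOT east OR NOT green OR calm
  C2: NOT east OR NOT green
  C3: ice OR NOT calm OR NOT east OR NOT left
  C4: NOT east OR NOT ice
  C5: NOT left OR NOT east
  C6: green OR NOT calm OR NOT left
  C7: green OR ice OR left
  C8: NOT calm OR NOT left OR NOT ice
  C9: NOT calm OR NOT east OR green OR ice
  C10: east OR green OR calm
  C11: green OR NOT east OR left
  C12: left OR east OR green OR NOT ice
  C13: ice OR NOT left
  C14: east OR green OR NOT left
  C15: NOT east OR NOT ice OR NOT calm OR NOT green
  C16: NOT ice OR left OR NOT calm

4

There are 2^5 = 32 truth assignments over (east, green, calm, left, ice).
Split on calm. With calm = true, the clauses containing calm are satisfied and NOT calm drops from the rest; 1 of the 2^4 = 16 assignments to the other variables satisfy what remains.
With calm = false, by the same count on the reduced clause set, 3 assignments work.
(One model: east=F, green=T, calm=F, left=F, ice=F.)
Total: 1 + 3 = 4.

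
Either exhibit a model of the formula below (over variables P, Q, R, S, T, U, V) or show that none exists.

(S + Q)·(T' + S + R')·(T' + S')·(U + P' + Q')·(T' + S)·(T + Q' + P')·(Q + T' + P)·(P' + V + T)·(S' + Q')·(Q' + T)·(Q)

UNSATISFIABLE

(Q) alone gives Q = 1.
(S') alone gives S = 0.
(T') alone gives T = 0.
But (T) is also a unit clause — contradiction.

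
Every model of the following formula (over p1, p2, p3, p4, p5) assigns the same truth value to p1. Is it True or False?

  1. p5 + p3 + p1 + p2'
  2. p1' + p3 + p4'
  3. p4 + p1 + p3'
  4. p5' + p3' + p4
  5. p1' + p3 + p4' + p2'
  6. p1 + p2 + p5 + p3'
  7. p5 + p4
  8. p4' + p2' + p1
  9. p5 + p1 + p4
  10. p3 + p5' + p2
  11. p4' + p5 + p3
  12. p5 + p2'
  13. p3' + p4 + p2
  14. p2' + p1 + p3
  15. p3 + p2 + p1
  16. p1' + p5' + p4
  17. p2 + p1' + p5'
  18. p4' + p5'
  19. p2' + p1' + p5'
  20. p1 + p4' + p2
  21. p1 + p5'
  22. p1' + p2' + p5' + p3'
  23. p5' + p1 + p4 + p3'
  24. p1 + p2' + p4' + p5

True

Suppose p1 = 0.
The clause (p5') is unit, so p5 = 0.
The clause (p4) is unit, so p4 = 1.
The clause (p2') is unit, so p2 = 0.
But (p2) is also a unit clause — contradiction.
So every satisfying assignment has p1 = True.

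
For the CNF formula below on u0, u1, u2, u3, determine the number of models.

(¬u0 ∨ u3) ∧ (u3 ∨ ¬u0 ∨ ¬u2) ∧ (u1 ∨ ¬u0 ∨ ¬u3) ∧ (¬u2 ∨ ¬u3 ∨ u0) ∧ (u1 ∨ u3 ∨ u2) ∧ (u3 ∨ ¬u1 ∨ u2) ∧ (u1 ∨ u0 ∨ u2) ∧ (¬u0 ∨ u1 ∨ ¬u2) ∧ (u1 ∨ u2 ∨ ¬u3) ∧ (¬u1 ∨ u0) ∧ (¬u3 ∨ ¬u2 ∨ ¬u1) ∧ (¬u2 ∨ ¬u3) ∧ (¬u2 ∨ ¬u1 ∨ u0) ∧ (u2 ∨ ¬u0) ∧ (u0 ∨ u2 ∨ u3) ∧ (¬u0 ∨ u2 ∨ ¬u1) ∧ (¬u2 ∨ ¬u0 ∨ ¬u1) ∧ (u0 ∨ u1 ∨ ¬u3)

There are 2^4 = 16 truth assignments over (u0, u1, u2, u3).
Check each against the 18 clauses (columns in the order u0, u1, u2, u3):
  F F F F  ✗ fails (u1 ∨ u3 ∨ u2)
  F F F T  ✗ fails (u1 ∨ u0 ∨ u2)
  F F T F  ✓ satisfies all
  F F T T  ✗ fails (¬u2 ∨ ¬u3 ∨ u0)
  F T F F  ✗ fails (u3 ∨ ¬u1 ∨ u2)
  F T F T  ✗ fails (¬u1 ∨ u0)
  F T T F  ✗ fails (¬u1 ∨ u0)
  F T T T  ✗ fails (¬u2 ∨ ¬u3 ∨ u0)
  T F F F  ✗ fails (¬u0 ∨ u3)
  T F F T  ✗ fails (u1 ∨ ¬u0 ∨ ¬u3)
  T F T F  ✗ fails (¬u0 ∨ u3)
  T F T T  ✗ fails (u1 ∨ ¬u0 ∨ ¬u3)
  T T F F  ✗ fails (¬u0 ∨ u3)
  T T F T  ✗ fails (u2 ∨ ¬u0)
  T T T F  ✗ fails (¬u0 ∨ u3)
  T T T T  ✗ fails (¬u3 ∨ ¬u2 ∨ ¬u1)
1 of the 16 rows is a model.

1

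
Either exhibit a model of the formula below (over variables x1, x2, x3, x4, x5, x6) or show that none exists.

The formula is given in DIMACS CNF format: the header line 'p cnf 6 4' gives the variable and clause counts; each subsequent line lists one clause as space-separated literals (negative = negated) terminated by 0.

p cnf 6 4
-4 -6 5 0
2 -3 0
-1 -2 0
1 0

(x1) alone gives x1 = True.
(¬x2) alone gives x2 = False.
(¬x3) alone gives x3 = False.
Branch on x4: set x4 = False.
All clauses hold; x5, x6 can take either value.

x1 ↦ True,  x2 ↦ False,  x3 ↦ False,  x4 ↦ False,  x5 ↦ True,  x6 ↦ False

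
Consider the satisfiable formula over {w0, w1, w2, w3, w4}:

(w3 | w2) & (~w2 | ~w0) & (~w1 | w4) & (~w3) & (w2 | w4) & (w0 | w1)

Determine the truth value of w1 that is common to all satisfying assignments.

Suppose w1 = 0.
The clause (~w3) is unit, so w3 = 0.
The clause (w2) is unit, so w2 = 1.
The clause (~w0) is unit, so w0 = 0.
Now (w0) is unsatisfied and unit — conflict.
So every satisfying assignment has w1 = True.

True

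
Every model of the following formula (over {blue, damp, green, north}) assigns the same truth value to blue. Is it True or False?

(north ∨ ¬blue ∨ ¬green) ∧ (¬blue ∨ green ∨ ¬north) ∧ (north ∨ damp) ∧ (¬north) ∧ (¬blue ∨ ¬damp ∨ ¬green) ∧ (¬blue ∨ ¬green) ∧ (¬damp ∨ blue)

True

Suppose blue = False.
(¬north) alone gives north = False.
(damp) alone gives damp = True.
But (¬damp) is also a unit clause — contradiction.
So every satisfying assignment has blue = True.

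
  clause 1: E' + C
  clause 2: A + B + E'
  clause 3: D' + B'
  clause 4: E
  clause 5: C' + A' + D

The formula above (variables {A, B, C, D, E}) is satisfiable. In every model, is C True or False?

Suppose C = 0.
(E') alone gives E = 0.
But (E) is also a unit clause — contradiction.
So every satisfying assignment has C = True.

True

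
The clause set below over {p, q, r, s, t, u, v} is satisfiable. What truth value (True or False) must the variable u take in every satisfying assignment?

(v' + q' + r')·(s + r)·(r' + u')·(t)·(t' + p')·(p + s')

Suppose u = 1.
Unit clause (r') forces r = 0.
Unit clause (s) forces s = 1.
Unit clause (t) forces t = 1.
Unit clause (p') forces p = 0.
Now (p) is unsatisfied and unit — conflict.
So every satisfying assignment has u = False.

False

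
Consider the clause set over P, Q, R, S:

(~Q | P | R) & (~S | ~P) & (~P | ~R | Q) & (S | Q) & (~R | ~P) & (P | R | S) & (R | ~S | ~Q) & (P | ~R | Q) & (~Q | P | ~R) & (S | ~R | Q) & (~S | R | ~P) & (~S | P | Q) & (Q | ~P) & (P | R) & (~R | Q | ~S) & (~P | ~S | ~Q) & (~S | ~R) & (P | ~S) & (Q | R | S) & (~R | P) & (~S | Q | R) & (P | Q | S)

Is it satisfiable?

Case S = 0:
From the singleton clause (Q), Q = 1.
Case P = 1:
From the singleton clause (~R), R = 0.
All clauses are satisfied.
A satisfying assignment: P: 1; Q: 1; R: 0; S: 0.

Yes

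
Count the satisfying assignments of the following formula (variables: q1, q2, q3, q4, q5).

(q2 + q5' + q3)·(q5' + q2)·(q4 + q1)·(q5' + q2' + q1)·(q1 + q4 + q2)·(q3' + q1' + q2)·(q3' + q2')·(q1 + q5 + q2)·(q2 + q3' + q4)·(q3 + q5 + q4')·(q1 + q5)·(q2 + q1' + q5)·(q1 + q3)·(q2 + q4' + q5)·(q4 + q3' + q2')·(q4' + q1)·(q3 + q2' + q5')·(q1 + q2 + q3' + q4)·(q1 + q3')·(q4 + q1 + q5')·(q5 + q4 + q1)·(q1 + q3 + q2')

1

There are 2^5 = 32 truth assignments over (q1, q2, q3, q4, q5).
Split on q5. With q5 = 1, the clauses containing q5 are satisfied and q5' drops from the rest; 0 of the 2^4 = 16 assignments to the other variables satisfy what remains.
With q5 = 0, by the same count on the reduced clause set, 1 assignment works.
Total: 0 + 1 = 1.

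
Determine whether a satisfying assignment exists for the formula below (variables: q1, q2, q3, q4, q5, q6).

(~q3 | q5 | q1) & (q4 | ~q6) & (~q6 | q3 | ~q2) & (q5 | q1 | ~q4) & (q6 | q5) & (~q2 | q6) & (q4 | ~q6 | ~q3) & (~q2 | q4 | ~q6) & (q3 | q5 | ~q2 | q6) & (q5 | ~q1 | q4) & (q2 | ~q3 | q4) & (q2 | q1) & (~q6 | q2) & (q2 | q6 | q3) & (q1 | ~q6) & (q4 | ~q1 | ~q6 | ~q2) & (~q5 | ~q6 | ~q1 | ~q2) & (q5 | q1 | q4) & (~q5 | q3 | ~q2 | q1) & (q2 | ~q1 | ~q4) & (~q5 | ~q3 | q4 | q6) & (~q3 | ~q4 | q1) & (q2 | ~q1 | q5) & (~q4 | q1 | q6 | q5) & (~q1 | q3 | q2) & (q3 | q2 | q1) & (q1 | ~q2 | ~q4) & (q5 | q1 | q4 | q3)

Satisfiable

Case q4 = 1:
Case q5 = 0:
From the singleton clause (q1), q1 = 1.
From the singleton clause (q6), q6 = 1.
From the singleton clause (q2), q2 = 1.
From the singleton clause (q3), q3 = 1.
Every clause now holds.
A satisfying assignment: q1=1, q2=1, q3=1, q4=1, q5=0, q6=1.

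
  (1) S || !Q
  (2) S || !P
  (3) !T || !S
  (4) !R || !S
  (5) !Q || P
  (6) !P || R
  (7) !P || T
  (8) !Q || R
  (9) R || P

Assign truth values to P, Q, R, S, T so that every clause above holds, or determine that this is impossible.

P ↦ false, Q ↦ false, R ↦ true, S ↦ false, T ↦ false

Branch on S: set S = false.
The clause (!Q) is unit, so Q = false.
The clause (!P) is unit, so P = false.
The clause (R) is unit, so R = true.
Every clause is now satisfied; T is unconstrained.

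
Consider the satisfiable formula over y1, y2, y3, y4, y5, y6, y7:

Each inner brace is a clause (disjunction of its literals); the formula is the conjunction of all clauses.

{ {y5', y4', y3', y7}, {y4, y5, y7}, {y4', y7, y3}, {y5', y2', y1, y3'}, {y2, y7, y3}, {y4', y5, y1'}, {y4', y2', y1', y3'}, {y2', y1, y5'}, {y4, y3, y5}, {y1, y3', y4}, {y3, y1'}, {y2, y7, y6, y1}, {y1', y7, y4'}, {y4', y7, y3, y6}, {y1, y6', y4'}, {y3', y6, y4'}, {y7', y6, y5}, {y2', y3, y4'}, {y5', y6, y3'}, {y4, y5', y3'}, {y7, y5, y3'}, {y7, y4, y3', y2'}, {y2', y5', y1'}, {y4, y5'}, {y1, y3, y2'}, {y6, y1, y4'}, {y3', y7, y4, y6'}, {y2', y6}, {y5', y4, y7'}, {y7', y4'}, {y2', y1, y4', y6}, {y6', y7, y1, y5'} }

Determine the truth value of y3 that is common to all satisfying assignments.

True

Suppose y3 = 0.
(y1') alone gives y1 = 0.
(y2') alone gives y2 = 0.
(y7) alone gives y7 = 1.
(y4') alone gives y4 = 0.
(y5) alone gives y5 = 1.
Now (y5') is unsatisfied and unit — conflict.
So every satisfying assignment has y3 = True.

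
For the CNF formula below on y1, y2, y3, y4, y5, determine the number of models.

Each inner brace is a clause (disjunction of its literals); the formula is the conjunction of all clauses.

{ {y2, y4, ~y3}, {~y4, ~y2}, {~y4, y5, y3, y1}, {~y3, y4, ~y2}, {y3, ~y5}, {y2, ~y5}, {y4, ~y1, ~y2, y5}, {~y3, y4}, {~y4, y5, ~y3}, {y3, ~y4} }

There are 2^5 = 32 truth assignments over (y1, y2, y3, y4, y5).
Split on y5. With y5 = 1, the clauses containing y5 are satisfied and ~y5 drops from the rest; 0 of the 2^4 = 16 assignments to the other variables satisfy what remains.
With y5 = 0, by the same count on the reduced clause set, 3 assignments work.
Total: 0 + 3 = 3.

3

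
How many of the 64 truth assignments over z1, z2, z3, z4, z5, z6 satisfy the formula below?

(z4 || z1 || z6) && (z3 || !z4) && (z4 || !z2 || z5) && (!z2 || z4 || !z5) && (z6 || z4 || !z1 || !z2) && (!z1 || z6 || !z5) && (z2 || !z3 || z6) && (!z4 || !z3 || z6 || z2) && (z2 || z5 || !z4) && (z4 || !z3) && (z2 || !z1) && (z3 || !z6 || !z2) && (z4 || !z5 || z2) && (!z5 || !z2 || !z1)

There are 2^6 = 64 truth assignments over (z1, z2, z3, z4, z5, z6).
Split on z6. With z6 = true, the clauses containing z6 are satisfied and !z6 drops from the rest; 5 of the 2^5 = 32 assignments to the other variables satisfy what remains.
With z6 = false, by the same count on the reduced clause set, 3 assignments work.
(One model: z1=F, z2=F, z3=F, z4=F, z5=F, z6=T.)
Total: 5 + 3 = 8.

8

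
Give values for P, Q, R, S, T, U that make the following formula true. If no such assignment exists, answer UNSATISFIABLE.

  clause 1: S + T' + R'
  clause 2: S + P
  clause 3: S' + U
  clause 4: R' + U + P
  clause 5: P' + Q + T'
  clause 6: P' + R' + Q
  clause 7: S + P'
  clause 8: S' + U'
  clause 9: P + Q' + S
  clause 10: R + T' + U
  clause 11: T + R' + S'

Suppose S = 1.
The clause (U) is unit, so U = 1.
Now (U') is unsatisfied and unit — conflict.
Backtrack on S: now try S = 0.
The clause (P) is unit, so P = 1.
Now (P') is unsatisfied and unit — conflict.
Both values of S lead to a conflict.

UNSATISFIABLE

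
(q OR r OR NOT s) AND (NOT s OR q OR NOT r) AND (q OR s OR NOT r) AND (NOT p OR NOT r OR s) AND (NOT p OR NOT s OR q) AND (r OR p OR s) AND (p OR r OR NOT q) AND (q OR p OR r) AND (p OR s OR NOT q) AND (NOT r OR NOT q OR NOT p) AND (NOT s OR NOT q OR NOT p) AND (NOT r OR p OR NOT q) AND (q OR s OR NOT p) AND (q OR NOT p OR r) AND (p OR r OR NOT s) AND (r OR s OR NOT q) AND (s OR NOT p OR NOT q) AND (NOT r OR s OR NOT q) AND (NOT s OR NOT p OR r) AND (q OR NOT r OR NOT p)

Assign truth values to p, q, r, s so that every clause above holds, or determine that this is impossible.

Case q = true:
Case p = true:
From the singleton clause (NOT r), r = false.
From the singleton clause (NOT s), s = false.
That conflicts with the unit clause (s).
Undo p and try p = false.
From the singleton clause (r), r = true.
That conflicts with the unit clause (NOT r).
Both values of p lead to a conflict.
Undo q and try q = false.
Case r = true:
From the singleton clause (NOT s), s = false.
That conflicts with the unit clause (s).
Undo r and try r = false.
From the singleton clause (NOT s), s = false.
From the singleton clause (p), p = true.
That conflicts with the unit clause (NOT p).
Both values of r lead to a conflict.
Both values of q lead to a conflict.

UNSATISFIABLE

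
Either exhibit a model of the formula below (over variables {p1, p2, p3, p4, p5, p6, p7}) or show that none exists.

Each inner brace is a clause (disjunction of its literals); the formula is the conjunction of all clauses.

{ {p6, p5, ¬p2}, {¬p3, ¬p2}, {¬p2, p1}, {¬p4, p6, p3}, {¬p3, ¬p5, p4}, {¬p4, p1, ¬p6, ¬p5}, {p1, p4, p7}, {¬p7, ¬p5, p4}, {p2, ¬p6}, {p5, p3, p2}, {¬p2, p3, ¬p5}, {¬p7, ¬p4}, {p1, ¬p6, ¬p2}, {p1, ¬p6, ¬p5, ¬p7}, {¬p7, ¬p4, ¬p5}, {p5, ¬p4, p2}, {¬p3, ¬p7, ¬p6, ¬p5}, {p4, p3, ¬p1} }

Case p3 = True:
From the singleton clause (¬p2), p2 = False.
From the singleton clause (¬p6), p6 = False.
Case p5 = False:
From the singleton clause (¬p4), p4 = False.
Case p1 = True:
All clauses hold; p7 can take either value.

p1=True; p2=False; p3=True; p4=False; p5=False; p6=False; p7=False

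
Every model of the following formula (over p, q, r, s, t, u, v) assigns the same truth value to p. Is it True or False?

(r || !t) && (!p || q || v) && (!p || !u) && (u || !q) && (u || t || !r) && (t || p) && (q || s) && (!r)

Suppose p = false.
From the singleton clause (t), t = true.
From the singleton clause (r), r = true.
But (!r) is also a unit clause — contradiction.
So every satisfying assignment has p = True.

True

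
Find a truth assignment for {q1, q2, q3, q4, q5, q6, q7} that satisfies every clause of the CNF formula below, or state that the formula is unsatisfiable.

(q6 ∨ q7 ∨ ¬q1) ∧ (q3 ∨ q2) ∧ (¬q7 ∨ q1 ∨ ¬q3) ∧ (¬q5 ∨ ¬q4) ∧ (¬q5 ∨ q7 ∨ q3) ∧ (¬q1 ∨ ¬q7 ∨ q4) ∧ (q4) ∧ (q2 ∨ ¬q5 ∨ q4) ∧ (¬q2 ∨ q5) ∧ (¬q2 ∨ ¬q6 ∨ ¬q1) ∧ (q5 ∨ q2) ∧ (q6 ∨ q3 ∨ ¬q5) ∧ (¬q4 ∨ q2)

From the singleton clause (q4), q4 = True.
From the singleton clause (¬q5), q5 = False.
From the singleton clause (¬q2), q2 = False.
Now (q2) is unsatisfied and unit — conflict.

UNSATISFIABLE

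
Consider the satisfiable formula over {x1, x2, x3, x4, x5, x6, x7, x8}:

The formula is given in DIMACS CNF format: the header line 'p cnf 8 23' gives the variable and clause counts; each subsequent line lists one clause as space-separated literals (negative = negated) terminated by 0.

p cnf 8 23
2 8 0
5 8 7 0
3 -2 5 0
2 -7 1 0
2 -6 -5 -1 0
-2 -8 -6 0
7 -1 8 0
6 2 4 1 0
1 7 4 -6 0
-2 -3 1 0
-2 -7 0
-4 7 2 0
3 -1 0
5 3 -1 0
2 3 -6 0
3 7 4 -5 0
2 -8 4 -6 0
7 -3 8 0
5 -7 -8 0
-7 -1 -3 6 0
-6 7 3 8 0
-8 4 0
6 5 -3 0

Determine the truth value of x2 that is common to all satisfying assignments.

Suppose x2 = False.
Unit clause (x8) forces x8 = True.
Unit clause (x4) forces x4 = True.
Unit clause (x7) forces x7 = True.
Unit clause (x1) forces x1 = True.
Unit clause (x3) forces x3 = True.
Unit clause (x5) forces x5 = True.
Unit clause (¬x6) forces x6 = False.
Now (x6) is unsatisfied and unit — conflict.
So every satisfying assignment has x2 = True.

True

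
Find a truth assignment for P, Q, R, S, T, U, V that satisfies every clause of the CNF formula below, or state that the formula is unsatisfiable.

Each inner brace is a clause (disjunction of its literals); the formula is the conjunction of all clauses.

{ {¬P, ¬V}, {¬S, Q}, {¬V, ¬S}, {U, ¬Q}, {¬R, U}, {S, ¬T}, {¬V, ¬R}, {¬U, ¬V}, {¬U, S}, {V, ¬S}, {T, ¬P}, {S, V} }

P=False, Q=False, R=False, S=False, T=False, U=False, V=True

Try P = False.
Try S = False.
(¬T) alone gives T = False.
(¬U) alone gives U = False.
(¬Q) alone gives Q = False.
(¬R) alone gives R = False.
(V) alone gives V = True.
This assignment satisfies each clause.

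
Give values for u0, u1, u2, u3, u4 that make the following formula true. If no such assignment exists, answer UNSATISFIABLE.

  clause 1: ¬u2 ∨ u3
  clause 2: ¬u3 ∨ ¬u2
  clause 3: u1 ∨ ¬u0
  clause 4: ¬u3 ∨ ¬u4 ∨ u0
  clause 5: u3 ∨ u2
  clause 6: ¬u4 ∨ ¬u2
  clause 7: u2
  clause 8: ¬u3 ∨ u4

The clause (u2) is unit, so u2 = True.
The clause (u3) is unit, so u3 = True.
But (¬u3) is also a unit clause — contradiction.

UNSATISFIABLE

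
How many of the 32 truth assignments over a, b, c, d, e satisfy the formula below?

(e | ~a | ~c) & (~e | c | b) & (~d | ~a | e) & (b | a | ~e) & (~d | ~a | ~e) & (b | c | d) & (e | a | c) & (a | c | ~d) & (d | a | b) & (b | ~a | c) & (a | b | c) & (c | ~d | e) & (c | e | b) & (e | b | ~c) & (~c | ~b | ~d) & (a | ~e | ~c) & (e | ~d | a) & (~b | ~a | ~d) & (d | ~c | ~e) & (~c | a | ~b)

3

There are 2^5 = 32 truth assignments over (a, b, c, d, e).
Split on c. With c = 1, the clauses containing c are satisfied and ~c drops from the rest; 0 of the 2^4 = 16 assignments to the other variables satisfy what remains.
With c = 0, by the same count on the reduced clause set, 3 assignments work.
Total: 0 + 3 = 3.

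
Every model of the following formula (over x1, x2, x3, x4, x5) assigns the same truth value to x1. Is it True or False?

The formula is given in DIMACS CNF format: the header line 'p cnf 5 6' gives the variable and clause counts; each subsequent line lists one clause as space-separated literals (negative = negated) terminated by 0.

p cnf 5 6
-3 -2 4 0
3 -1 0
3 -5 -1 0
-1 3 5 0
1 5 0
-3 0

False

Suppose x1 = True.
The clause (x3) is unit, so x3 = True.
But (¬x3) is also a unit clause — contradiction.
So every satisfying assignment has x1 = False.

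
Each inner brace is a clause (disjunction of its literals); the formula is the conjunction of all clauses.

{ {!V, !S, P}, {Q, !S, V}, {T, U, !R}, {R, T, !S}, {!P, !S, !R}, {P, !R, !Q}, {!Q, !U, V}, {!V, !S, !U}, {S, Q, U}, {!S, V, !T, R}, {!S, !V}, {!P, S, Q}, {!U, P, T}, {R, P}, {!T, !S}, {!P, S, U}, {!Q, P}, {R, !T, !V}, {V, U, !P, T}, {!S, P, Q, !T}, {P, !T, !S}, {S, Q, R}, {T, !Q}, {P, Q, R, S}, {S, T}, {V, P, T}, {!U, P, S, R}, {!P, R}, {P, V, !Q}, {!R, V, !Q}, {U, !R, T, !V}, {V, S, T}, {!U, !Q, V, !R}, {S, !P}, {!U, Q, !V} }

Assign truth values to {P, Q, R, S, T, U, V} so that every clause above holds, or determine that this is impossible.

Case S = false:
The clause (T) is unit, so T = true.
The clause (!P) is unit, so P = false.
The clause (R) is unit, so R = true.
The clause (!Q) is unit, so Q = false.
The clause (U) is unit, so U = true.
The clause (!V) is unit, so V = false.
Every clause now holds.

P: false, Q: false, R: true, S: false, T: true, U: true, V: false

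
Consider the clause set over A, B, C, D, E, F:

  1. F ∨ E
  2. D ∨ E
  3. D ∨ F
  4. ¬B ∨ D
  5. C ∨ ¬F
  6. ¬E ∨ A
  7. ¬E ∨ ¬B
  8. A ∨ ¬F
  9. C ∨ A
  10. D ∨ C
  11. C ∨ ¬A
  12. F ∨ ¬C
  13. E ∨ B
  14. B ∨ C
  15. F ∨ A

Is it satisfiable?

Yes, satisfiable

Try F = True.
From the singleton clause (C), C = True.
From the singleton clause (A), A = True.
Try D = True.
Try E = False.
From the singleton clause (B), B = True.
Every clause now holds.
A satisfying assignment: A: True, B: True, C: True, D: True, E: False, F: True.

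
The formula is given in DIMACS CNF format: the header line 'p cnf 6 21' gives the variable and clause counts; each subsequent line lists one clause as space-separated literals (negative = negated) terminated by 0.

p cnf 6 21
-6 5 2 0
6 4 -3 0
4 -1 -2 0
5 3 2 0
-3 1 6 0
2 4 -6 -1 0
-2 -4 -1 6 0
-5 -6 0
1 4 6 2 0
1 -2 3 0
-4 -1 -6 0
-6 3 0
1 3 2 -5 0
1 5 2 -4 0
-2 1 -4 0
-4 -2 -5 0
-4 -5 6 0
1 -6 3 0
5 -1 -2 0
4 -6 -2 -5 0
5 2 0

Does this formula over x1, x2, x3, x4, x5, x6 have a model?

Yes, satisfiable

Branch on x5: set x5 = False.
(x2) alone gives x2 = True.
(¬x1) alone gives x1 = False.
(x3) alone gives x3 = True.
(x6) alone gives x6 = True.
(¬x4) alone gives x4 = False.
This assignment satisfies each clause.
A satisfying assignment: x1 ↦ False, x2 ↦ True, x3 ↦ True, x4 ↦ False, x5 ↦ False, x6 ↦ True.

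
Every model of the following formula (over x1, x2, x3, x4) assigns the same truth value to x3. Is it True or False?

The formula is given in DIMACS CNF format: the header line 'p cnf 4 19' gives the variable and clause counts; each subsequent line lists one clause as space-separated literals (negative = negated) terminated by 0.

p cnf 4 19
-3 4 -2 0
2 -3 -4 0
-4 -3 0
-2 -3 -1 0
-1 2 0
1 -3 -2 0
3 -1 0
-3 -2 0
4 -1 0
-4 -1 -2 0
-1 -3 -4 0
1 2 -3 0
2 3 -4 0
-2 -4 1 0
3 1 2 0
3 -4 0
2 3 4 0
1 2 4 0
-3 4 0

False

Suppose x3 = True.
Unit clause (¬x4) forces x4 = False.
That conflicts with the unit clause (x4).
So every satisfying assignment has x3 = False.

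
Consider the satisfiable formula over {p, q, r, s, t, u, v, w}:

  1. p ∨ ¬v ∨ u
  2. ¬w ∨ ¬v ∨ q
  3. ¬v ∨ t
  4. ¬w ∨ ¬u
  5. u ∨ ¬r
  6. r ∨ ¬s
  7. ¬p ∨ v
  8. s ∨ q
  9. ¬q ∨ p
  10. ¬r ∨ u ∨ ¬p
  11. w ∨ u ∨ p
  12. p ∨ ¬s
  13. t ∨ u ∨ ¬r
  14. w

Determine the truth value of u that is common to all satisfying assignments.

False

Suppose u = True.
Unit clause (¬w) forces w = False.
That conflicts with the unit clause (w).
So every satisfying assignment has u = False.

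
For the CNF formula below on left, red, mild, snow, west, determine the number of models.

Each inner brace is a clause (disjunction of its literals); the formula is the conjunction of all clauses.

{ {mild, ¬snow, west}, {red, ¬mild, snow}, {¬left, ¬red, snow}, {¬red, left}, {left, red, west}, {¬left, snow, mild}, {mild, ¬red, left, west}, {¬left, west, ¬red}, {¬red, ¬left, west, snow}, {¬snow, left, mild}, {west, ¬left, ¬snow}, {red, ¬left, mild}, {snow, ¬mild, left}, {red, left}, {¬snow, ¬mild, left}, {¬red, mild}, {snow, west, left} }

2

There are 2^5 = 32 truth assignments over (left, red, mild, snow, west).
Split on mild. With mild = True, the clauses containing mild are satisfied and ¬mild drops from the rest; 2 of the 2^4 = 16 assignments to the other variables satisfy what remains.
With mild = False, by the same count on the reduced clause set, 0 assignments work.
Total: 2 + 0 = 2.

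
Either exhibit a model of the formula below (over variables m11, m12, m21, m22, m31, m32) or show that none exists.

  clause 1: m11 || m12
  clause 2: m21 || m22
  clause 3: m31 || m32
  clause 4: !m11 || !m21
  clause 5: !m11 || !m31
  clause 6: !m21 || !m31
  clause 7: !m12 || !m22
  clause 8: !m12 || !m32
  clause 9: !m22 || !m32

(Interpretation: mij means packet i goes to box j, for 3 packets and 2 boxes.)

UNSATISFIABLE

Try m11 = true.
Unit clause (!m21) forces m21 = false.
Unit clause (m22) forces m22 = true.
Unit clause (!m31) forces m31 = false.
Unit clause (m32) forces m32 = true.
That conflicts with the unit clause (!m32).
That branch fails; take m11 = false instead.
Unit clause (m12) forces m12 = true.
Unit clause (!m22) forces m22 = false.
Unit clause (m21) forces m21 = true.
Unit clause (!m31) forces m31 = false.
Unit clause (m32) forces m32 = true.
That conflicts with the unit clause (!m32).
Either choice for m11 ends in contradiction.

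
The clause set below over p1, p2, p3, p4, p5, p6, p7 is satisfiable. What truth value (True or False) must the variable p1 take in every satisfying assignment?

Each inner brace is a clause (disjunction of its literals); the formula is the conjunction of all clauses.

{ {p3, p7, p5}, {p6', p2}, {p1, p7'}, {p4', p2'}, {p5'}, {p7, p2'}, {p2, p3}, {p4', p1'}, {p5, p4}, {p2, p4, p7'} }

False

Suppose p1 = 1.
The clause (p5') is unit, so p5 = 0.
The clause (p4') is unit, so p4 = 0.
Now (p4) is unsatisfied and unit — conflict.
So every satisfying assignment has p1 = False.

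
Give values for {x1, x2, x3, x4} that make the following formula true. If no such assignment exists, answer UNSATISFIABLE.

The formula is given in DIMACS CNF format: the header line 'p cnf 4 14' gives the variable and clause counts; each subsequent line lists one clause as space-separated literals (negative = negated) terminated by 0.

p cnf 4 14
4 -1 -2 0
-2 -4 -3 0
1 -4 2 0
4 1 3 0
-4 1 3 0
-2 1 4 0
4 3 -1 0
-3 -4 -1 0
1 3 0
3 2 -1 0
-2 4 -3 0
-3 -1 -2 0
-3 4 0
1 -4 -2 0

x1=True; x2=True; x3=False; x4=True

Branch on x1: set x1 = True.
Branch on x4: set x4 = True.
The clause (¬x3) is unit, so x3 = False.
The clause (x2) is unit, so x2 = True.
This assignment satisfies each clause.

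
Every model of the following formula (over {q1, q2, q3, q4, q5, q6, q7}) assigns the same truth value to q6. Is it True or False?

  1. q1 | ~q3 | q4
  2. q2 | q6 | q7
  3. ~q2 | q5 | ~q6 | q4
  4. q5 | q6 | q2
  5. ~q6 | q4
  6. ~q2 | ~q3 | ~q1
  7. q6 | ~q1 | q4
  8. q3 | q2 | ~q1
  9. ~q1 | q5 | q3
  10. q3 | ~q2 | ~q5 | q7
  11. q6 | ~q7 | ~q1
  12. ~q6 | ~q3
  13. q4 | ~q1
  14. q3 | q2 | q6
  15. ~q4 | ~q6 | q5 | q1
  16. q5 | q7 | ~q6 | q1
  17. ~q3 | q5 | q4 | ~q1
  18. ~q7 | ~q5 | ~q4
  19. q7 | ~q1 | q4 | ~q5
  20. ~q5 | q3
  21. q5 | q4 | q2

Suppose q6 = 1.
Unit clause (q4) forces q4 = 1.
Unit clause (~q3) forces q3 = 0.
Unit clause (~q5) forces q5 = 0.
Unit clause (~q1) forces q1 = 0.
Now (q1) is unsatisfied and unit — conflict.
So every satisfying assignment has q6 = False.

False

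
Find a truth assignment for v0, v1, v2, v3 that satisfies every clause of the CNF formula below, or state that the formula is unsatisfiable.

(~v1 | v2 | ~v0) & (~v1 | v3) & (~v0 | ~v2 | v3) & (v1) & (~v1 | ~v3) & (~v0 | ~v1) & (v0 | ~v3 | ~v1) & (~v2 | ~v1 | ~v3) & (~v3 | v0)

From the singleton clause (v1), v1 = 1.
From the singleton clause (v3), v3 = 1.
That conflicts with the unit clause (~v3).

UNSATISFIABLE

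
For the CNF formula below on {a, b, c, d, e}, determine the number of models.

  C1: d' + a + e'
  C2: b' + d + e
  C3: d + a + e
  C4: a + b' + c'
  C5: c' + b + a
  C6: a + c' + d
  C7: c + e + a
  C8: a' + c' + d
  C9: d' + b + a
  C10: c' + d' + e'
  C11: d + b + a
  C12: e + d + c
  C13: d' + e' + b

There are 2^5 = 32 truth assignments over (a, b, c, d, e).
Split on c. With c = 1, the clauses containing c are satisfied and c' drops from the rest; 2 of the 2^4 = 16 assignments to the other variables satisfy what remains.
With c = 0, by the same count on the reduced clause set, 6 assignments work.
(One model: a=F, b=T, c=F, d=F, e=T.)
Total: 2 + 6 = 8.

8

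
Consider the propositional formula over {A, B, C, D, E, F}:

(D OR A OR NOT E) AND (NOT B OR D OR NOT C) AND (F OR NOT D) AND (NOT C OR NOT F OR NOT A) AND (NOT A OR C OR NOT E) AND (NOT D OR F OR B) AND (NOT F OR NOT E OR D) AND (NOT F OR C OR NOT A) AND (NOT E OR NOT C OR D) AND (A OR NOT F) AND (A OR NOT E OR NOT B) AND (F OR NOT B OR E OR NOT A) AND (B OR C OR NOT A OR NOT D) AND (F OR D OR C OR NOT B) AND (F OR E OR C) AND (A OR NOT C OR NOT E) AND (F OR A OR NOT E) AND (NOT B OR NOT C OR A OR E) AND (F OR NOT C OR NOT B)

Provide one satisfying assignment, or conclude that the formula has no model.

Try F = false.
(NOT D) alone gives D = false.
Try A = true.
Try B = false.
Try C = true.
(NOT E) alone gives E = false.
This assignment satisfies each clause.

A ↦ true; B ↦ false; C ↦ true; D ↦ false; E ↦ false; F ↦ false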